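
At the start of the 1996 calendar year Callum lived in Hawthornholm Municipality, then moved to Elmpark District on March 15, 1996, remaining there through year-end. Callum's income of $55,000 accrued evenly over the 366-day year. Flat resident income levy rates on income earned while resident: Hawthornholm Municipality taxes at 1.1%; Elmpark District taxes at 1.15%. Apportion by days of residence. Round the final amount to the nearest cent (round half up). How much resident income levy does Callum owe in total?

$626.94

Hawthornholm Municipality, January 1 – March 14, 1996: 74 days → $55,000 × 1.1% × 74/366 = $122.3224
Elmpark District, March 15 – December 31, 1996: 292 days → $55,000 × 1.15% × 292/366 = $504.6175
Total = $626.9399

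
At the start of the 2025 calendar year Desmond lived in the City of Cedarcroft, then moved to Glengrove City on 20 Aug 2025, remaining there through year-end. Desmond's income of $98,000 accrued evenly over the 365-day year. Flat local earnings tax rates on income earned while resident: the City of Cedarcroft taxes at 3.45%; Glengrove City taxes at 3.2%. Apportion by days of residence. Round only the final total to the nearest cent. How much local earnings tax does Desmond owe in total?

$3,291.05

The City of Cedarcroft, 1 Jan – 19 Aug 2025: 231 days → $98,000 × 3.45% × 231/365 = $2,139.7562
Glengrove City, 20 Aug – 31 Dec 2025: 134 days → $98,000 × 3.2% × 134/365 = $1,151.2986
Total = $3,291.0548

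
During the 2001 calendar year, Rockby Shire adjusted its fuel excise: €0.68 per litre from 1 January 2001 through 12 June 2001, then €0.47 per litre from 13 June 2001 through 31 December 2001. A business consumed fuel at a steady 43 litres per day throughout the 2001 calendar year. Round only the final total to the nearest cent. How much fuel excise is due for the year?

€8,848.54

1 January – 12 June 2001: 163 days × 43 litres/day = 7,009 litres at €0.68/litre → €4,766.12
13 June – 31 December 2001: 202 days × 43 litres/day = 8,686 litres at €0.47/litre → €4,082.42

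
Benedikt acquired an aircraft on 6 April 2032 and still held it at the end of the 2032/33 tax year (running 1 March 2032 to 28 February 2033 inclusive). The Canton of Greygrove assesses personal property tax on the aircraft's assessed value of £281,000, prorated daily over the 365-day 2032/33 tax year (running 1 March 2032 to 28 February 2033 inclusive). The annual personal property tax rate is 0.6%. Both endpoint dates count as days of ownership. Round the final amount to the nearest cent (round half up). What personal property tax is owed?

£1,519.71

Days held (6 April 2032 – 28 February 2033): 329 out of 365
Tax = £281,000 × 0.6% × 329/365 = £1,519.7096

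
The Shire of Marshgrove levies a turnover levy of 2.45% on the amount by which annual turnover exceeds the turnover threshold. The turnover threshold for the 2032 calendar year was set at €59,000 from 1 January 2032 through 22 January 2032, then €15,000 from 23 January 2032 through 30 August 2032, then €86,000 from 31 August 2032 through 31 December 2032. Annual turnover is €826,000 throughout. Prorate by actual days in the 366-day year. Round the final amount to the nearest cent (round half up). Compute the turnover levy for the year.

€19,220.12

1 January – 22 January 2032: 22 days, exemption €59,000 → (€826,000 − €59,000) × 2.45% × 22/366 = €1,129.5437
23 January – 30 August 2032: 221 days, exemption €15,000 → (€826,000 − €15,000) × 2.45% × 221/366 = €11,997.7036
31 August – 31 December 2032: 123 days, exemption €86,000 → (€826,000 − €86,000) × 2.45% × 123/366 = €6,092.8689
Total = €19,220.1161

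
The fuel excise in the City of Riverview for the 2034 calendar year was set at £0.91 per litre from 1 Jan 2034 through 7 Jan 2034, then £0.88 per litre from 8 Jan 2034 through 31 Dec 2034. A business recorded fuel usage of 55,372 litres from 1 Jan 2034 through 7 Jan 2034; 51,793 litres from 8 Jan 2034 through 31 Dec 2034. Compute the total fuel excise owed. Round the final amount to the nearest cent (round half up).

£95966.36

1 Jan – 7 Jan 2034: 55,372 litres at £0.91/litre → £50388.52
8 Jan – 31 Dec 2034: 51,793 litres at £0.88/litre → £45577.84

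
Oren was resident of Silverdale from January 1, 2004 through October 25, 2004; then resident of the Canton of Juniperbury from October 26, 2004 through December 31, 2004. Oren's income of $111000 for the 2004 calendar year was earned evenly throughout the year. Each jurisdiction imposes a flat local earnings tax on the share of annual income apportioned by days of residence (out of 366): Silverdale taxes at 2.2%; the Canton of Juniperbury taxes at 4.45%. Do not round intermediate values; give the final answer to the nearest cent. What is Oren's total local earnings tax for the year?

$2899.19

Silverdale, January 1 – October 25, 2004: 299 days → $111000 × 2.2% × 299/366 = $1994.9672
The Canton of Juniperbury, October 26 – December 31, 2004: 67 days → $111000 × 4.45% × 67/366 = $904.2254
Total = $2899.1926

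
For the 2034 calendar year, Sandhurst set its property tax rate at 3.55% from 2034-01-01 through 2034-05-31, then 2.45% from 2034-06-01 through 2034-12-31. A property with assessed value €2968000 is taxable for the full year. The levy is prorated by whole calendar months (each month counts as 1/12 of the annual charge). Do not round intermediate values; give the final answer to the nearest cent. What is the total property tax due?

2034-01-01 to 2034-05-31: 5 months at 3.55% → €2968000 × 3.55% × 5/12 = €43901.6667
2034-06-01 to 2034-12-31: 7 months at 2.45% → €2968000 × 2.45% × 7/12 = €42417.6667
Total = €86319.3333

€86319.33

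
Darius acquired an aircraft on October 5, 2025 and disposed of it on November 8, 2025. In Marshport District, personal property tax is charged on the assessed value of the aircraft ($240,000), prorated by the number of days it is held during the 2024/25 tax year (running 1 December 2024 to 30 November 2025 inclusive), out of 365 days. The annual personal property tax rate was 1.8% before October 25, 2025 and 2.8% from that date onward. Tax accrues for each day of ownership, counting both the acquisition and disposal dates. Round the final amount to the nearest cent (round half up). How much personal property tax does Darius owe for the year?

$512.88

October 5 – October 24, 2025: 20 days at 1.8% → $240,000 × 1.8% × 20/365 = $236.7123
October 25 – November 8, 2025: 15 days at 2.8% → $240,000 × 2.8% × 15/365 = $276.1644
Total = $512.8767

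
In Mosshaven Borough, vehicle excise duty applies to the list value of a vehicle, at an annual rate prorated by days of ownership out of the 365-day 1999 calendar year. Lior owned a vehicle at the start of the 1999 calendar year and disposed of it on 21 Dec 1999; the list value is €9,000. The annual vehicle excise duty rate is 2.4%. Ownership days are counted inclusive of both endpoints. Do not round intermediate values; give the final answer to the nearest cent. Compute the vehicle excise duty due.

€210.08

Days held (1 Jan – 21 Dec 1999): 355 out of 365
Tax = €9,000 × 2.4% × 355/365 = €210.0822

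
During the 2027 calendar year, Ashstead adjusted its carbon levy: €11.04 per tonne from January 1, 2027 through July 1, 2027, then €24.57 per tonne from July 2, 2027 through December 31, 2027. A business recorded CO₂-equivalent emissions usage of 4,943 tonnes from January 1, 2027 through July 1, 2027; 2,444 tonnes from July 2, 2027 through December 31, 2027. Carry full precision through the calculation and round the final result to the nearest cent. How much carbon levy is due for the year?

€114619.80

January 1 – July 1, 2027: 4,943 tonnes at €11.04/tonne → €54570.72
July 2 – December 31, 2027: 2,444 tonnes at €24.57/tonne → €60049.08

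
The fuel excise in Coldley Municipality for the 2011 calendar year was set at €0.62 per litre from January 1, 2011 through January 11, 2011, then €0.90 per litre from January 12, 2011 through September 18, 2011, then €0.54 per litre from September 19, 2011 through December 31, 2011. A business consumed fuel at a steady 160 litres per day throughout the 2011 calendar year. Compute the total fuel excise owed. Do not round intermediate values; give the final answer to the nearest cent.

January 1 – January 11, 2011: 11 days × 160 litres/day = 1,760 litres at €0.62/litre → €1,091.20
January 12 – September 18, 2011: 250 days × 160 litres/day = 40,000 litres at €0.90/litre → €36,000.00
September 19 – December 31, 2011: 104 days × 160 litres/day = 16,640 litres at €0.54/litre → €8,985.60

€46,076.80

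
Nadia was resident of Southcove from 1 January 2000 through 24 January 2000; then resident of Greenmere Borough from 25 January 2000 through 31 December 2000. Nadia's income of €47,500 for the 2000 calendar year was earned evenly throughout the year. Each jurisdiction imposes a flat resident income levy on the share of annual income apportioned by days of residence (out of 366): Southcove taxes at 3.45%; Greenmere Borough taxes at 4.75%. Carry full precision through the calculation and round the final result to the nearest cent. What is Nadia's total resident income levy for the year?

Southcove, 1 January – 24 January 2000: 24 days → €47,500 × 3.45% × 24/366 = €107.4590
Greenmere Borough, 25 January – 31 December 2000: 342 days → €47,500 × 4.75% × 342/366 = €2,108.2992
Total = €2,215.7582

€2,215.76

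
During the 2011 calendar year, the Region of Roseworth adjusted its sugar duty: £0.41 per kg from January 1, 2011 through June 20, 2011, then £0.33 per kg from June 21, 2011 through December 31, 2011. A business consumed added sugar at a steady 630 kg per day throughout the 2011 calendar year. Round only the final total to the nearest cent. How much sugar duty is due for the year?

January 1 – June 20, 2011: 171 days × 630 kg/day = 107,730 kg at £0.41/kg → £44169.30
June 21 – December 31, 2011: 194 days × 630 kg/day = 122,220 kg at £0.33/kg → £40332.60

£84501.90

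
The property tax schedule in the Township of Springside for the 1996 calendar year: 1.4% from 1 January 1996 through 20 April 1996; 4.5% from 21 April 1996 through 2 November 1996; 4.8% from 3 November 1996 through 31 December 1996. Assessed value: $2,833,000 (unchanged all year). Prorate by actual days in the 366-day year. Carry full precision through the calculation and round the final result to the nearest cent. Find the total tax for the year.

1 January – 20 April 1996: 111 days at 1.4% → $2,833,000 × 1.4% × 111/366 = $12,028.6393
21 April – 2 November 1996: 196 days at 4.5% → $2,833,000 × 4.5% × 196/366 = $68,270.6557
3 November – 31 December 1996: 59 days at 4.8% → $2,833,000 × 4.8% × 59/366 = $21,920.9180
Total = $102,220.2131

$102,220.21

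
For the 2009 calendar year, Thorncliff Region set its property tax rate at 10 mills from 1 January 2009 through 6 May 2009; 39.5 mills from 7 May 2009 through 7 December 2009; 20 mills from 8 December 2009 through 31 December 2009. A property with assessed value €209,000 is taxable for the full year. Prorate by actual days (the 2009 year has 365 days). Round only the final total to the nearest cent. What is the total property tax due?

€5,859.16

1 January – 6 May 2009: 126 days at 10 mills → €209,000 × 1% × 126/365 = €721.4795
7 May – 7 December 2009: 215 days at 39.5 mills → €209,000 × 3.95% × 215/365 = €4,862.8288
8 December – 31 December 2009: 24 days at 20 mills → €209,000 × 2% × 24/365 = €274.8493
Total = €5,859.1575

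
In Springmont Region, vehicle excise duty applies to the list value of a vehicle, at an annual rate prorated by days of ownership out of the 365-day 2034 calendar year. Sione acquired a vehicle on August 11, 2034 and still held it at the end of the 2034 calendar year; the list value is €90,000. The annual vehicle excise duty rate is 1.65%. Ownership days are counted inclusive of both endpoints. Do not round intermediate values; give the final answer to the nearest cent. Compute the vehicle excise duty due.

€581.79

Days held (August 11 – December 31, 2034): 143 out of 365
Tax = €90,000 × 1.65% × 143/365 = €581.7945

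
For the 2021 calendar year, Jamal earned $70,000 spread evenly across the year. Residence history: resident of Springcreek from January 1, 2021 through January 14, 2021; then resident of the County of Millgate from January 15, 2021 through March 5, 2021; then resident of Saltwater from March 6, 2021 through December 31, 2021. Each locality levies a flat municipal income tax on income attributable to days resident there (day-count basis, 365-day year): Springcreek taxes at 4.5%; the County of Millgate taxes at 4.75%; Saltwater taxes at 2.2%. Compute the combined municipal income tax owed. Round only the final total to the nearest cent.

$1,846.27

Springcreek, January 1 – January 14, 2021: 14 days → $70,000 × 4.5% × 14/365 = $120.8219
The County of Millgate, January 15 – March 5, 2021: 50 days → $70,000 × 4.75% × 50/365 = $455.4795
Saltwater, March 6 – December 31, 2021: 301 days → $70,000 × 2.2% × 301/365 = $1,269.9726
Total = $1,846.2740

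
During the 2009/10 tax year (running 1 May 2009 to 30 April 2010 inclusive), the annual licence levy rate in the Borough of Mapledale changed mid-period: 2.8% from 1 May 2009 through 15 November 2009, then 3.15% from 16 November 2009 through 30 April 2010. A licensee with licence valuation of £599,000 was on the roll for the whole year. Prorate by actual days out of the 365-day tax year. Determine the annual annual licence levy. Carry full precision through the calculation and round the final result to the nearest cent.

1 May – 15 November 2009: 199 days at 2.8% → £599,000 × 2.8% × 199/365 = £9,144.1863
16 November 2009 – 30 April 2010: 166 days at 3.15% → £599,000 × 3.15% × 166/365 = £8,581.2904
Total = £17,725.4767

£17,725.48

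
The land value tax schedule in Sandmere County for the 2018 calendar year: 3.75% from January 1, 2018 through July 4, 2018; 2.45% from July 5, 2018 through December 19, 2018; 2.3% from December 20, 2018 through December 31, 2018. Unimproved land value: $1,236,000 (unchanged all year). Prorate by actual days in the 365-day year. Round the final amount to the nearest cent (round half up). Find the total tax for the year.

January 1 – July 4, 2018: 185 days at 3.75% → $1,236,000 × 3.75% × 185/365 = $23,492.4658
July 5 – December 19, 2018: 168 days at 2.45% → $1,236,000 × 2.45% × 168/365 = $13,938.0164
December 20 – December 31, 2018: 12 days at 2.3% → $1,236,000 × 2.3% × 12/365 = $934.6192
Total = $38,365.1014

$38,365.10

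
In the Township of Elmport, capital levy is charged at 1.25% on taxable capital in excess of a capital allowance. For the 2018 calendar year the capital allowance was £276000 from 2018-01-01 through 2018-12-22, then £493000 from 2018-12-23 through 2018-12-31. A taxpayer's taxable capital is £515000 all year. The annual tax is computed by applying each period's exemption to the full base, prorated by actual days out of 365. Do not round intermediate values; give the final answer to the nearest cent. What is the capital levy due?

2018-01-01 to 2018-12-22: 356 days, exemption £276000 → (£515000 − £276000) × 1.25% × 356/365 = £2913.8356
2018-12-23 to 2018-12-31: 9 days, exemption £493000 → (£515000 − £493000) × 1.25% × 9/365 = £6.7808
Total = £2920.6164

£2920.62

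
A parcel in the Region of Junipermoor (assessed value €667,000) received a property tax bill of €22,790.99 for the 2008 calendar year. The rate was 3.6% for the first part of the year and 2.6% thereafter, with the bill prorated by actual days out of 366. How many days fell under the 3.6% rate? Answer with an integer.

299 days

Let d = days at the first rate; then 366 − d days at the second rate.
€667,000 × [3.6%·d + 2.6%·(366−d)] / 366 = €22,790.99
Solving gives d = 299, so the new rate took effect on 26 October 2008.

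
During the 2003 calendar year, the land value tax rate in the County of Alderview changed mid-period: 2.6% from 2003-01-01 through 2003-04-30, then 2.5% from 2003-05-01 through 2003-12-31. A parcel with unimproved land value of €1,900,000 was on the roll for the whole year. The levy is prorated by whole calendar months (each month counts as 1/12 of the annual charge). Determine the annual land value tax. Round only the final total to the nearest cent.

€48,133.33

2003-01-01 to 2003-04-30: 4 months at 2.6% → €1,900,000 × 2.6% × 4/12 = €16,466.6667
2003-05-01 to 2003-12-31: 8 months at 2.5% → €1,900,000 × 2.5% × 8/12 = €31,666.6667
Total = €48,133.3333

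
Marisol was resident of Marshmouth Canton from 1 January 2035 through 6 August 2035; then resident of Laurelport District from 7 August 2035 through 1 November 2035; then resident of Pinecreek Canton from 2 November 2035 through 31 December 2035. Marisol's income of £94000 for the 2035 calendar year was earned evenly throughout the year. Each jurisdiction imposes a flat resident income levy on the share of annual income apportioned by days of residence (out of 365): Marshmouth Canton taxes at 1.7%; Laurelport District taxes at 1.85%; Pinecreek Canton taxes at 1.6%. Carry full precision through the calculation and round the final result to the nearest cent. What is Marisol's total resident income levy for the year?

Marshmouth Canton, 1 January – 6 August 2035: 218 days → £94000 × 1.7% × 218/365 = £954.4219
Laurelport District, 7 August – 1 November 2035: 87 days → £94000 × 1.85% × 87/365 = £414.5014
Pinecreek Canton, 2 November – 31 December 2035: 60 days → £94000 × 1.6% × 60/365 = £247.2329
Total = £1616.1562

£1616.16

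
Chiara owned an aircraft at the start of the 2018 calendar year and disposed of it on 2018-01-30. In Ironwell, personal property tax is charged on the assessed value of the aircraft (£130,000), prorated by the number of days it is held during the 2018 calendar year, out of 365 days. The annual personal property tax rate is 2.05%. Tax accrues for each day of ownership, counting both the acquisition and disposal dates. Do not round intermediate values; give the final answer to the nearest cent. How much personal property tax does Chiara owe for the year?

£219.04

Days held (2018-01-01 to 2018-01-30): 30 out of 365
Tax = £130,000 × 2.05% × 30/365 = £219.0411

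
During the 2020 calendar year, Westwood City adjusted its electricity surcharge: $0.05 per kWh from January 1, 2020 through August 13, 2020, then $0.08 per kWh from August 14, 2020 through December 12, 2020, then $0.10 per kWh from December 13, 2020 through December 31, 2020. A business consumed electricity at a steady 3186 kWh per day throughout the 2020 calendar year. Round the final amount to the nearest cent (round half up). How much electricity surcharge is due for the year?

$72,895.68

January 1 – August 13, 2020: 226 days × 3186 kWh/day = 720,036 kWh at $0.05/kWh → $36,001.80
August 14 – December 12, 2020: 121 days × 3186 kWh/day = 385,506 kWh at $0.08/kWh → $30,840.48
December 13 – December 31, 2020: 19 days × 3186 kWh/day = 60,534 kWh at $0.10/kWh → $6,053.40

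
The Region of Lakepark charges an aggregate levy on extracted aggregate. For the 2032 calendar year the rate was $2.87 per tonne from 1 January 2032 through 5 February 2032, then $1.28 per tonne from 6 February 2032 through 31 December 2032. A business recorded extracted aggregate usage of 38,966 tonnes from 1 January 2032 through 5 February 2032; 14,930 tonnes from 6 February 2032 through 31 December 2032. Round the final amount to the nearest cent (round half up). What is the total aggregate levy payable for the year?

$130,942.82

1 January – 5 February 2032: 38,966 tonnes at $2.87/tonne → $111,832.42
6 February – 31 December 2032: 14,930 tonnes at $1.28/tonne → $19,110.40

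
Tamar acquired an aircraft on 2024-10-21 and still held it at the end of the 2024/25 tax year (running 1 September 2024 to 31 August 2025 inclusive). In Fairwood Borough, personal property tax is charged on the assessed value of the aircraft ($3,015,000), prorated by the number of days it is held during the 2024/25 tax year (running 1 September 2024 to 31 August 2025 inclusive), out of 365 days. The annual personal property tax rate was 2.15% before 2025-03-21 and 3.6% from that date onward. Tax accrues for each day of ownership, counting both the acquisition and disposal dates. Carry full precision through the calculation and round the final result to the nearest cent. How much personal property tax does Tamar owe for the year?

$75,585.64

2024-10-21 to 2025-03-20: 151 days at 2.15% → $3,015,000 × 2.15% × 151/365 = $26,816.9795
2025-03-21 to 2025-08-31: 164 days at 3.6% → $3,015,000 × 3.6% × 164/365 = $48,768.6575
Total = $75,585.6370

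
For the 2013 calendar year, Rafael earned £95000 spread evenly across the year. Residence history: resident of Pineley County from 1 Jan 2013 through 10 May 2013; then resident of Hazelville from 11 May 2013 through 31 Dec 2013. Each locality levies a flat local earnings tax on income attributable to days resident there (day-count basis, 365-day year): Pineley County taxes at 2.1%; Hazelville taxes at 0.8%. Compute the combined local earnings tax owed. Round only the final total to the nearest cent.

£1199.86

Pineley County, 1 Jan – 10 May 2013: 130 days → £95000 × 2.1% × 130/365 = £710.5479
Hazelville, 11 May – 31 Dec 2013: 235 days → £95000 × 0.8% × 235/365 = £489.3151
Total = £1199.8630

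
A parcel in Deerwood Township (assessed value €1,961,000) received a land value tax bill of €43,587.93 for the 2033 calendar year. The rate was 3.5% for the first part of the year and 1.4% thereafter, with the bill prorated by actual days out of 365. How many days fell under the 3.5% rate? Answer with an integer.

143 days

Let d = days at the first rate; then 365 − d days at the second rate.
€1,961,000 × [3.5%·d + 1.4%·(365−d)] / 365 = €43,587.93
Solving gives d = 143, so the new rate took effect on 24 May 2033.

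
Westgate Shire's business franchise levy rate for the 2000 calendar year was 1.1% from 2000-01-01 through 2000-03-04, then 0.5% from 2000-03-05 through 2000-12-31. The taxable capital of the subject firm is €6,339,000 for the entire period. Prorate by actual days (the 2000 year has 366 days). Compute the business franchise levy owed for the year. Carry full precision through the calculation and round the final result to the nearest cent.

€38,345.75

2000-01-01 to 2000-03-04: 64 days at 1.1% → €6,339,000 × 1.1% × 64/366 = €12,193.0492
2000-03-05 to 2000-12-31: 302 days at 0.5% → €6,339,000 × 0.5% × 302/366 = €26,152.7049
Total = €38,345.7541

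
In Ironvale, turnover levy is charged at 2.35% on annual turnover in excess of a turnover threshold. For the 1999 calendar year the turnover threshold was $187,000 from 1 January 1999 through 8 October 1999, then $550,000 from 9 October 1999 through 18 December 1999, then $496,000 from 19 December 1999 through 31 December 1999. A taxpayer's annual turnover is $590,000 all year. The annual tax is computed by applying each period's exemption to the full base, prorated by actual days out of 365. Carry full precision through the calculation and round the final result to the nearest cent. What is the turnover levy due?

$7,552.51

1 January – 8 October 1999: 281 days, exemption $187,000 → ($590,000 − $187,000) × 2.35% × 281/365 = $7,290.9877
9 October – 18 December 1999: 71 days, exemption $550,000 → ($590,000 − $550,000) × 2.35% × 71/365 = $182.8493
19 December – 31 December 1999: 13 days, exemption $496,000 → ($590,000 − $496,000) × 2.35% × 13/365 = $78.6767
Total = $7,552.5137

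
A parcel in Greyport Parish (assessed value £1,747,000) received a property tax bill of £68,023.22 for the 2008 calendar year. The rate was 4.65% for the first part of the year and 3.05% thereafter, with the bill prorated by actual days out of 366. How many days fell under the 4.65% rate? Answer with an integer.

Let d = days at the first rate; then 366 − d days at the second rate.
£1,747,000 × [4.65%·d + 3.05%·(366−d)] / 366 = £68,023.22
Solving gives d = 193, so the new rate took effect on 12 July 2008.

193 days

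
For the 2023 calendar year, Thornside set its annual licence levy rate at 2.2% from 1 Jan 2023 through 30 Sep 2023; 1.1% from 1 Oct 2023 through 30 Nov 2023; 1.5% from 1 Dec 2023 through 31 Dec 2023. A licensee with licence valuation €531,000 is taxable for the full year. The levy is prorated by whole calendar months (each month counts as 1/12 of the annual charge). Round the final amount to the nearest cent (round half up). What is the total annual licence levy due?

1 Jan – 30 Sep 2023: 9 months at 2.2% → €531,000 × 2.2% × 9/12 = €8,761.5000
1 Oct – 30 Nov 2023: 2 months at 1.1% → €531,000 × 1.1% × 2/12 = €973.5000
1 Dec – 31 Dec 2023: 1 month at 1.5% → €531,000 × 1.5% × 1/12 = €663.7500
Total = €10,398.7500

€10,398.75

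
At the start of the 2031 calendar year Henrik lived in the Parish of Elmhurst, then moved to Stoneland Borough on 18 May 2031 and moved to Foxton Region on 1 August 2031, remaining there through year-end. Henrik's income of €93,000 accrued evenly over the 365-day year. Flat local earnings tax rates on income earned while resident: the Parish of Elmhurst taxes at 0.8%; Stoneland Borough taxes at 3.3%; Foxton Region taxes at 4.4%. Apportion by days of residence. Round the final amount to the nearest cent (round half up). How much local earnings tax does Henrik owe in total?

€2,625.15

The Parish of Elmhurst, 1 January – 17 May 2031: 137 days → €93,000 × 0.8% × 137/365 = €279.2548
Stoneland Borough, 18 May – 31 July 2031: 75 days → €93,000 × 3.3% × 75/365 = €630.6164
Foxton Region, 1 August – 31 December 2031: 153 days → €93,000 × 4.4% × 153/365 = €1,715.2767
Total = €2,625.1479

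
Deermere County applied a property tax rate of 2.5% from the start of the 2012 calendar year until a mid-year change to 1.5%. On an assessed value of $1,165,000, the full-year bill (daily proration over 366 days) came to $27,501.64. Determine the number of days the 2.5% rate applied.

Let d = days at the first rate; then 366 − d days at the second rate.
$1,165,000 × [2.5%·d + 1.5%·(366−d)] / 366 = $27,501.64
Solving gives d = 315, so the new rate took effect on 11 Nov 2012.

315 days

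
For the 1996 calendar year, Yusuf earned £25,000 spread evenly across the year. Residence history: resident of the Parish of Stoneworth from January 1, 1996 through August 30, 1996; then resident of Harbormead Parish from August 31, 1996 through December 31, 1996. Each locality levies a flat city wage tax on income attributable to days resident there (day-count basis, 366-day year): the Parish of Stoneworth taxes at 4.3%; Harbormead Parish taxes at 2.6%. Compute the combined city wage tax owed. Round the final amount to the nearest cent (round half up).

£932.17

The Parish of Stoneworth, January 1 – August 30, 1996: 243 days → £25,000 × 4.3% × 243/366 = £713.7295
Harbormead Parish, August 31 – December 31, 1996: 123 days → £25,000 × 2.6% × 123/366 = £218.4426
Total = £932.1721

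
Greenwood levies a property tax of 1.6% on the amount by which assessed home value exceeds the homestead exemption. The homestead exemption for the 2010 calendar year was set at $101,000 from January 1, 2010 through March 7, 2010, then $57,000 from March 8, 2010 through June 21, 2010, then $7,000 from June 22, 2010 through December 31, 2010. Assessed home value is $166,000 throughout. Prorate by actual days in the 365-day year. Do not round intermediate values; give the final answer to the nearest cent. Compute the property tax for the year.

$2,039.72

January 1 – March 7, 2010: 66 days, exemption $101,000 → ($166,000 − $101,000) × 1.6% × 66/365 = $188.0548
March 8 – June 21, 2010: 106 days, exemption $57,000 → ($166,000 − $57,000) × 1.6% × 106/365 = $506.4767
June 22 – December 31, 2010: 193 days, exemption $7,000 → ($166,000 − $7,000) × 1.6% × 193/365 = $1,345.1836
Total = $2,039.7151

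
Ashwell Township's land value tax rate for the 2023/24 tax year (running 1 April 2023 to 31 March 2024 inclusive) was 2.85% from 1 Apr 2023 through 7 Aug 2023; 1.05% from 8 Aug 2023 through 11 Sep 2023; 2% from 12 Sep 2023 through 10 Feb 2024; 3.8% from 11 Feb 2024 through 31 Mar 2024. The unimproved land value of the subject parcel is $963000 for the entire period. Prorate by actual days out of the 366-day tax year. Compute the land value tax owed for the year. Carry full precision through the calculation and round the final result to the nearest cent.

$23638.23

1 Apr – 7 Aug 2023: 129 days at 2.85% → $963000 × 2.85% × 129/366 = $9673.4139
8 Aug – 11 Sep 2023: 35 days at 1.05% → $963000 × 1.05% × 35/366 = $966.9467
12 Sep 2023 – 10 Feb 2024: 152 days at 2% → $963000 × 2% × 152/366 = $7998.6885
11 Feb – 31 Mar 2024: 50 days at 3.8% → $963000 × 3.8% × 50/366 = $4999.1803
Total = $23638.2295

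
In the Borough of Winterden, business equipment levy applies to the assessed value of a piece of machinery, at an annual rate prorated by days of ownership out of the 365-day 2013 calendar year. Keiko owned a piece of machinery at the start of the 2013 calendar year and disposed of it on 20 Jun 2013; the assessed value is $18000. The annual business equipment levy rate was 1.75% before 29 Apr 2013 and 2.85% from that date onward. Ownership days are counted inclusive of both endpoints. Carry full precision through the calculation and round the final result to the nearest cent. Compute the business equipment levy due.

1 Jan – 28 Apr 2013: 118 days at 1.75% → $18000 × 1.75% × 118/365 = $101.8356
29 Apr – 20 Jun 2013: 53 days at 2.85% → $18000 × 2.85% × 53/365 = $74.4904
Total = $176.3260

$176.33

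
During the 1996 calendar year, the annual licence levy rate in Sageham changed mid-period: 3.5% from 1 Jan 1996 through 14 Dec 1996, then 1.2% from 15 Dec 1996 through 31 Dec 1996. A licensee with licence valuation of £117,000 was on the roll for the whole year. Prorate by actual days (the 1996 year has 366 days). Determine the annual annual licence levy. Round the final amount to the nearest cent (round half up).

1 Jan – 14 Dec 1996: 349 days at 3.5% → £117,000 × 3.5% × 349/366 = £3,904.7951
15 Dec – 31 Dec 1996: 17 days at 1.2% → £117,000 × 1.2% × 17/366 = £65.2131
Total = £3,970.0082

£3,970.01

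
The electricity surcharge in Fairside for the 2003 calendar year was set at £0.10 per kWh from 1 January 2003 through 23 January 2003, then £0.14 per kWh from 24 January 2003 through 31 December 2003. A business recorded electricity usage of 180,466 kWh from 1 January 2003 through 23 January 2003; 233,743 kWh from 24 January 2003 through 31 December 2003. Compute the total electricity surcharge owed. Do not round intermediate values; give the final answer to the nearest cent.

1 January – 23 January 2003: 180,466 kWh at £0.10/kWh → £18,046.60
24 January – 31 December 2003: 233,743 kWh at £0.14/kWh → £32,724.02

£50,770.62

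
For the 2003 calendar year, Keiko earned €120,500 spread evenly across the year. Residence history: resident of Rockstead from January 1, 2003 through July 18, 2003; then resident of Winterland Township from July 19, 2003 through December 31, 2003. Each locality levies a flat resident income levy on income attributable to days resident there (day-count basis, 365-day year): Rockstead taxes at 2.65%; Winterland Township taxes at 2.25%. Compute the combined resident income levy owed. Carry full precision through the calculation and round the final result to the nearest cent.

Rockstead, January 1 – July 18, 2003: 199 days → €120,500 × 2.65% × 199/365 = €1,740.9774
Winterland Township, July 19 – December 31, 2003: 166 days → €120,500 × 2.25% × 166/365 = €1,233.0616
Total = €2,974.0390

€2,974.04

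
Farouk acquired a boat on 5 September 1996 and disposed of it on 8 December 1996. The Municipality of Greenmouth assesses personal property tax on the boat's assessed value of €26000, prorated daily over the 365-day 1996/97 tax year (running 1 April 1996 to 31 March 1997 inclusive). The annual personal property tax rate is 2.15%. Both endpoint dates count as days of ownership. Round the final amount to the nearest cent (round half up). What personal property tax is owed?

€145.49

Days held (5 September – 8 December 1996): 95 out of 365
Tax = €26000 × 2.15% × 95/365 = €145.4932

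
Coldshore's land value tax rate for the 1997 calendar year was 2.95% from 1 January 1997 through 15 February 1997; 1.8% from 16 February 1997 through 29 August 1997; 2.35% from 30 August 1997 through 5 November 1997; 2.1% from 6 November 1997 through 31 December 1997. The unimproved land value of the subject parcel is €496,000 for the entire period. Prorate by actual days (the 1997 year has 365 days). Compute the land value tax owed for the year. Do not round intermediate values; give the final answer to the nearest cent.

1 January – 15 February 1997: 46 days at 2.95% → €496,000 × 2.95% × 46/365 = €1,844.0329
16 February – 29 August 1997: 195 days at 1.8% → €496,000 × 1.8% × 195/365 = €4,769.7534
30 August – 5 November 1997: 68 days at 2.35% → €496,000 × 2.35% × 68/365 = €2,171.5288
6 November – 31 December 1997: 56 days at 2.1% → €496,000 × 2.1% × 56/365 = €1,598.0712
Total = €10,383.3863

€10,383.39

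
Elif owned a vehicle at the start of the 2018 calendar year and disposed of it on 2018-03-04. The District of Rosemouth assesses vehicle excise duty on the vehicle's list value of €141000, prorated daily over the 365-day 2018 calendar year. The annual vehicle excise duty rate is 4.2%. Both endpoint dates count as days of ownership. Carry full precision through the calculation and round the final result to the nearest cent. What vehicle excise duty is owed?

€1022.15

Days held (2018-01-01 to 2018-03-04): 63 out of 365
Tax = €141000 × 4.2% × 63/365 = €1022.1534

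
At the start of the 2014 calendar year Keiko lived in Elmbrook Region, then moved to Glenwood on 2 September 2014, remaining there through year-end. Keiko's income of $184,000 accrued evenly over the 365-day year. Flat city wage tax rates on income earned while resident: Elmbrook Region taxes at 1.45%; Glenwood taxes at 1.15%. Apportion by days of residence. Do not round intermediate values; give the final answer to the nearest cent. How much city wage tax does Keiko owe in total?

$2,485.01

Elmbrook Region, 1 January – 1 September 2014: 244 days → $184,000 × 1.45% × 244/365 = $1,783.5397
Glenwood, 2 September – 31 December 2014: 121 days → $184,000 × 1.15% × 121/365 = $701.4685
Total = $2,485.0082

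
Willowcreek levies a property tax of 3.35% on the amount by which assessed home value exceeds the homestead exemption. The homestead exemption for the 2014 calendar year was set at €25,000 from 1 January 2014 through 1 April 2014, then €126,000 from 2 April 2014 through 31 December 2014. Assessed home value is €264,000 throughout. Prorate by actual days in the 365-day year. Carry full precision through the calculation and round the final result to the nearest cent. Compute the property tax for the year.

€5,466.56

1 January – 1 April 2014: 91 days, exemption €25,000 → (€264,000 − €25,000) × 3.35% × 91/365 = €1,996.1411
2 April – 31 December 2014: 274 days, exemption €126,000 → (€264,000 − €126,000) × 3.35% × 274/365 = €3,470.4164
Total = €5,466.5575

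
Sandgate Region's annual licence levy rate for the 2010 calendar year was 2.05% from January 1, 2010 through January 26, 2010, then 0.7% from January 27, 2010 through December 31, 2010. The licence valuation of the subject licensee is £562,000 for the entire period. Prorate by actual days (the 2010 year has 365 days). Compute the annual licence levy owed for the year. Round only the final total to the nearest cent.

January 1 – January 26, 2010: 26 days at 2.05% → £562,000 × 2.05% × 26/365 = £820.6740
January 27 – December 31, 2010: 339 days at 0.7% → £562,000 × 0.7% × 339/365 = £3,653.7699
Total = £4,474.4438

£4,474.44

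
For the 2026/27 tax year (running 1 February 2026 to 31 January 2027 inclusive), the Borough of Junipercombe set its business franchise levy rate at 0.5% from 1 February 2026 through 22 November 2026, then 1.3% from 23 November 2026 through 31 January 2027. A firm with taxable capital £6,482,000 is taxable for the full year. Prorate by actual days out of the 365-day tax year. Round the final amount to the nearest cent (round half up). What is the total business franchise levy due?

£42,354.99

1 February – 22 November 2026: 295 days at 0.5% → £6,482,000 × 0.5% × 295/365 = £26,194.3836
23 November 2026 – 31 January 2027: 70 days at 1.3% → £6,482,000 × 1.3% × 70/365 = £16,160.6027
Total = £42,354.9863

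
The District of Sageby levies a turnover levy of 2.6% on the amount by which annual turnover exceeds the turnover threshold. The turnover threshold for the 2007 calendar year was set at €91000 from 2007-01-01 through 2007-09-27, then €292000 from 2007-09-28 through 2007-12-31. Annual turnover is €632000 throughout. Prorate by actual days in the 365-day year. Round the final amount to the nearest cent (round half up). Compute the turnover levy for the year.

2007-01-01 to 2007-09-27: 270 days, exemption €91000 → (€632000 − €91000) × 2.6% × 270/365 = €10404.9863
2007-09-28 to 2007-12-31: 95 days, exemption €292000 → (€632000 − €292000) × 2.6% × 95/365 = €2300.8219
Total = €12705.8082

€12705.81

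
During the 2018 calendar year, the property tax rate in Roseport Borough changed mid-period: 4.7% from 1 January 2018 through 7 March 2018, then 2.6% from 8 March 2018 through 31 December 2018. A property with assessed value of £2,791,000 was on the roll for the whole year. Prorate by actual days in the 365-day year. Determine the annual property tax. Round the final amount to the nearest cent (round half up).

£83,164.15

1 January – 7 March 2018: 66 days at 4.7% → £2,791,000 × 4.7% × 66/365 = £23,719.6767
8 March – 31 December 2018: 299 days at 2.6% → £2,791,000 × 2.6% × 299/365 = £59,444.4767
Total = £83,164.1534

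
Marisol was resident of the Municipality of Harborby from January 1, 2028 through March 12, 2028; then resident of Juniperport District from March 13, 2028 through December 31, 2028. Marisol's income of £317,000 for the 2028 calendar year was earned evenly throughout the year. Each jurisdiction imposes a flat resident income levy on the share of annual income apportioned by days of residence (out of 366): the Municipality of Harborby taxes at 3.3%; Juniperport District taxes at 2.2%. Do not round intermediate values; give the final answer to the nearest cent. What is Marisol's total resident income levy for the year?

The Municipality of Harborby, January 1 – March 12, 2028: 72 days → £317,000 × 3.3% × 72/366 = £2,057.9016
Juniperport District, March 13 – December 31, 2028: 294 days → £317,000 × 2.2% × 294/366 = £5,602.0656
Total = £7,659.9672

£7,659.97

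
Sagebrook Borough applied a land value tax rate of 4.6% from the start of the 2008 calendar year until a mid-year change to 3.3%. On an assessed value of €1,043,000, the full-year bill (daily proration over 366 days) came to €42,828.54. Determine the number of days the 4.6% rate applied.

Let d = days at the first rate; then 366 − d days at the second rate.
€1,043,000 × [4.6%·d + 3.3%·(366−d)] / 366 = €42,828.54
Solving gives d = 227, so the new rate took effect on August 15, 2008.

227 days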